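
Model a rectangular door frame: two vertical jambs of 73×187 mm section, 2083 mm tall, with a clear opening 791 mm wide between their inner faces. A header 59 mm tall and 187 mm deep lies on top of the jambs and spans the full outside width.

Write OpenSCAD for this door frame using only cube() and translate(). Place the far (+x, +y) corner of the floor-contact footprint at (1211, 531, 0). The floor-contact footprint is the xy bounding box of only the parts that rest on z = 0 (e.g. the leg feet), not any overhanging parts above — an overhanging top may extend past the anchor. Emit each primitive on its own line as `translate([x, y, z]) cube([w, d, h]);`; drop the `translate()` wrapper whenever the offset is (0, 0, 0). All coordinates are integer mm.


translate([274, 344, 0]) cube([73, 187, 2083]);
translate([1138, 344, 0]) cube([73, 187, 2083]);
translate([274, 344, 2083]) cube([937, 187, 59]);


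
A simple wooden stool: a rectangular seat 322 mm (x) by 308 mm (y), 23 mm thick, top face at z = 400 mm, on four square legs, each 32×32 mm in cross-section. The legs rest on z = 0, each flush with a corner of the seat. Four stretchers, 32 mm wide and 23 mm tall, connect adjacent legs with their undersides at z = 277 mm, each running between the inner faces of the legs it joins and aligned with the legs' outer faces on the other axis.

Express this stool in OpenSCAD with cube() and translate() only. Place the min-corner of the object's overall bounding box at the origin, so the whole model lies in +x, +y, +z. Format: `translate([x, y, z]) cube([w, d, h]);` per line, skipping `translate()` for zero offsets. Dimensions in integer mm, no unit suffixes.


translate([0, 0, 377]) cube([322, 308, 23]);
cube([32, 32, 377]);
translate([290, 0, 0]) cube([32, 32, 377]);
translate([0, 276, 0]) cube([32, 32, 377]);
translate([290, 276, 0]) cube([32, 32, 377]);
translate([32, 0, 277]) cube([258, 32, 23]);
translate([32, 276, 277]) cube([258, 32, 23]);
translate([0, 32, 277]) cube([32, 244, 23]);
translate([290, 32, 277]) cube([32, 244, 23]);


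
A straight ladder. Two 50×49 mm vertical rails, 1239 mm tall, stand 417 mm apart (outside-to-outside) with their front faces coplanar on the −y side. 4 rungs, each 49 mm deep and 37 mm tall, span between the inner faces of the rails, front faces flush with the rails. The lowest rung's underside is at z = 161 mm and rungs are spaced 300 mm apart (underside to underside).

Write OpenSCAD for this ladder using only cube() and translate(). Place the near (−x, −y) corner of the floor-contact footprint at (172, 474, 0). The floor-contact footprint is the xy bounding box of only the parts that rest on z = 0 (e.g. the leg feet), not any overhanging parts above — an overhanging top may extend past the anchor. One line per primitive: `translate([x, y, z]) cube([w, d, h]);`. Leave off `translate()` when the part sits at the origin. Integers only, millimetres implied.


translate([172, 474, 0]) cube([50, 49, 1239]);
translate([539, 474, 0]) cube([50, 49, 1239]);
translate([222, 474, 161]) cube([317, 49, 37]);
translate([222, 474, 461]) cube([317, 49, 37]);
translate([222, 474, 761]) cube([317, 49, 37]);
translate([222, 474, 1061]) cube([317, 49, 37]);


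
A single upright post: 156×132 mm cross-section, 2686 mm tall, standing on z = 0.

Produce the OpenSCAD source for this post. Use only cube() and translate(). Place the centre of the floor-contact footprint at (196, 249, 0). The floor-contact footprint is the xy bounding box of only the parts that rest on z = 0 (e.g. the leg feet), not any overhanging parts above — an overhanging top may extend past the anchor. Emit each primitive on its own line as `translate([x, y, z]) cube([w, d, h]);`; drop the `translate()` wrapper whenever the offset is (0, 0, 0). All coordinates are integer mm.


translate([118, 183, 0]) cube([156, 132, 2686]);


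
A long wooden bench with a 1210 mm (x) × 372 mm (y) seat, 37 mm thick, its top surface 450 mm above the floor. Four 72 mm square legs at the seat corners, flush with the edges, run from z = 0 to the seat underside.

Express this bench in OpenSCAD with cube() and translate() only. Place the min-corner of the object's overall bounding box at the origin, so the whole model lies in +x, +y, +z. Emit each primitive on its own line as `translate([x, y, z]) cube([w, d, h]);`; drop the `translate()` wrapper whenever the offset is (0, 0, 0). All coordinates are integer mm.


translate([0, 0, 413]) cube([1210, 372, 37]);
cube([72, 72, 413]);
translate([0, 300, 0]) cube([72, 72, 413]);
translate([1138, 0, 0]) cube([72, 72, 413]);
translate([1138, 300, 0]) cube([72, 72, 413]);


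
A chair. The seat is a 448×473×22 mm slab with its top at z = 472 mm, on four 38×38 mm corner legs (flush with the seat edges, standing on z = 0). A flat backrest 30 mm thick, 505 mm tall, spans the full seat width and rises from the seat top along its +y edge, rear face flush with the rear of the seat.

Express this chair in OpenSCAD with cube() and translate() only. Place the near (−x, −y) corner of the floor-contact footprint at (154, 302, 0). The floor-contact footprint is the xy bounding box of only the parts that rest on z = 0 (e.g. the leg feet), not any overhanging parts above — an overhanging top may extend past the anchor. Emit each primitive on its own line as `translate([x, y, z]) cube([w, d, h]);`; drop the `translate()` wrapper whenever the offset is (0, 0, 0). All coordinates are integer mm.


// leg_h = 472 - 22 = 450
translate([154, 302, 450]) cube([448, 473, 22]);
translate([154, 302, 0]) cube([38, 38, 450]);
translate([564, 302, 0]) cube([38, 38, 450]);
translate([154, 737, 0]) cube([38, 38, 450]);
translate([564, 737, 0]) cube([38, 38, 450]);
translate([154, 745, 472]) cube([448, 30, 505]);


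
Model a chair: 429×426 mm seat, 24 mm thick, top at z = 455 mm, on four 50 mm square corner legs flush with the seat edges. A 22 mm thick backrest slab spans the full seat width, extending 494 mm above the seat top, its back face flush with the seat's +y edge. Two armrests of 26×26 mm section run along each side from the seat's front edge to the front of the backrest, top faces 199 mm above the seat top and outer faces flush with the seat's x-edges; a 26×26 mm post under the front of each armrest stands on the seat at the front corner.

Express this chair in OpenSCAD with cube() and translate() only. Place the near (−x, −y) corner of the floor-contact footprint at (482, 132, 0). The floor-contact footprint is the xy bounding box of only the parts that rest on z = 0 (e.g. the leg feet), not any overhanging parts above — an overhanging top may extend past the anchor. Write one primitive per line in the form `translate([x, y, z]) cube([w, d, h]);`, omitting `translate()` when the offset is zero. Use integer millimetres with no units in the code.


translate([482, 132, 431]) cube([429, 426, 24]);
translate([482, 132, 0]) cube([50, 50, 431]);
translate([861, 132, 0]) cube([50, 50, 431]);
translate([482, 508, 0]) cube([50, 50, 431]);
translate([861, 508, 0]) cube([50, 50, 431]);
translate([482, 536, 455]) cube([429, 22, 494]);
translate([482, 132, 628]) cube([26, 404, 26]);
translate([885, 132, 628]) cube([26, 404, 26]);
translate([482, 132, 455]) cube([26, 26, 173]);
translate([885, 132, 455]) cube([26, 26, 173]);


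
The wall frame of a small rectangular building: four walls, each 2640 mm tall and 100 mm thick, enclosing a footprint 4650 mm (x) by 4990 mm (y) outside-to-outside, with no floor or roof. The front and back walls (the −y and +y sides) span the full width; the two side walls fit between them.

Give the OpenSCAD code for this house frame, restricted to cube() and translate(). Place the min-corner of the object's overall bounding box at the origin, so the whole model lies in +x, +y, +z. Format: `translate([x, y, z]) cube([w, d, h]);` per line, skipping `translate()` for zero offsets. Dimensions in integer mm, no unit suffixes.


cube([4650, 100, 2640]);
translate([0, 4890, 0]) cube([4650, 100, 2640]);
translate([0, 100, 0]) cube([100, 4790, 2640]);
translate([4550, 100, 0]) cube([100, 4790, 2640]);


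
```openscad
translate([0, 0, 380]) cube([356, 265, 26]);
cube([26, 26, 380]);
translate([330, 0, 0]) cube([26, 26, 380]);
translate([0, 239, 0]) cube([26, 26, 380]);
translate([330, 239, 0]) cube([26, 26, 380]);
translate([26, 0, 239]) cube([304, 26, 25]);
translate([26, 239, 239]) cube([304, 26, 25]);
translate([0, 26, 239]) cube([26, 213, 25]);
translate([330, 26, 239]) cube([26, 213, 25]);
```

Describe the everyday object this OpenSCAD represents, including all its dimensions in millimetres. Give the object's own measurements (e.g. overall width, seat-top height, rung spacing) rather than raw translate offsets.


A simple wooden stool: a rectangular seat 356 mm (x) by 265 mm (y), 26 mm thick, top face at z = 406 mm, on four square legs, each 26×26 mm in cross-section. The legs rest on z = 0, each flush with a corner of the seat. Four stretchers, 26 mm wide and 25 mm tall, connect adjacent legs with their undersides at z = 239 mm, each running between the inner faces of the legs it joins and aligned with the legs' outer faces on the other axis.


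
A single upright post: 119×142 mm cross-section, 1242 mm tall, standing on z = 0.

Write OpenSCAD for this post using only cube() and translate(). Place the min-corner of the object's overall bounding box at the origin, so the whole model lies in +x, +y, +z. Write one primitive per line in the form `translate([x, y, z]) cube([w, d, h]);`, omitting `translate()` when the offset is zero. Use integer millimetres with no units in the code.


cube([119, 142, 1242]);


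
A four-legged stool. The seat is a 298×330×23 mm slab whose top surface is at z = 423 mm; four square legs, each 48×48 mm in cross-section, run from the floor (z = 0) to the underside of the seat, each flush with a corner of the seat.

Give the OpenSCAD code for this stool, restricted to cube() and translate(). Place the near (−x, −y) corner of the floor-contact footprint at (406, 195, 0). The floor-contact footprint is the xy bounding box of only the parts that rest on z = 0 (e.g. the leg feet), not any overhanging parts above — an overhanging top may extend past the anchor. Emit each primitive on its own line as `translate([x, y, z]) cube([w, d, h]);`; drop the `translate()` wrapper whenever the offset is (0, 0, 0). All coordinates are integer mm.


translate([406, 195, 400]) cube([298, 330, 23]);
translate([406, 195, 0]) cube([48, 48, 400]);
translate([656, 195, 0]) cube([48, 48, 400]);
translate([406, 477, 0]) cube([48, 48, 400]);
translate([656, 477, 0]) cube([48, 48, 400]);


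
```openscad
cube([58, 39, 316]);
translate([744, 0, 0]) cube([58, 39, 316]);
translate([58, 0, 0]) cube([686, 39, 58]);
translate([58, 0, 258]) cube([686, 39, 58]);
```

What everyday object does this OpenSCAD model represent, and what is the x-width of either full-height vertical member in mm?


A picture frame. The border width is 58 mm.

Four thin pieces enclosing a rectangular opening — a picture frame. The two full-height stiles are 316 mm tall; the top rail sits at z = 258 and is 58 mm tall, so the border above the opening is 316 − 258 = 58 mm, matching the stile x-width.


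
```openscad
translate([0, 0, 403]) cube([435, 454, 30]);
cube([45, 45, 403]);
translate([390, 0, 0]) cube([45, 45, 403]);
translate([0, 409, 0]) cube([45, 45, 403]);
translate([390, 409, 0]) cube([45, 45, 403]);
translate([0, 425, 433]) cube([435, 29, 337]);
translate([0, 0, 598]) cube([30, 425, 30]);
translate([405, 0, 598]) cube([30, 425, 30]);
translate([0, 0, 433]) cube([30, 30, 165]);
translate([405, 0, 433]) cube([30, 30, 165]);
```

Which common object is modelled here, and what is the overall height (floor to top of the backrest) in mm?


A chair. The overall height is 770 mm.

A slab on four corner posts with a tall panel at the back — a chair. The seat slab sits at z = 403 with thickness 30, and the 337 mm backrest starts at the seat top, so the overall height is 403 + 30 + 337 = 770 mm.


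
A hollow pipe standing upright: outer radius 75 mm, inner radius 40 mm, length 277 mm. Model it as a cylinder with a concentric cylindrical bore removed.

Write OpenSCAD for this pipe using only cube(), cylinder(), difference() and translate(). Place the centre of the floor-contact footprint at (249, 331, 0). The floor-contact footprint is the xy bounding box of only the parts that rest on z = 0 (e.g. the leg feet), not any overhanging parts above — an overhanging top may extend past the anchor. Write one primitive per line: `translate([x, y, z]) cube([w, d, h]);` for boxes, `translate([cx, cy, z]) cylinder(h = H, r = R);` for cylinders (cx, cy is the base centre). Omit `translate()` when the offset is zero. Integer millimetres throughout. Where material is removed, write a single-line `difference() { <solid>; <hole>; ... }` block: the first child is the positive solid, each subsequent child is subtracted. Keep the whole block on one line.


difference() { translate([249, 331, 0]) cylinder(h = 277, r = 75); translate([249, 331, 0]) cylinder(h = 277, r = 40); }


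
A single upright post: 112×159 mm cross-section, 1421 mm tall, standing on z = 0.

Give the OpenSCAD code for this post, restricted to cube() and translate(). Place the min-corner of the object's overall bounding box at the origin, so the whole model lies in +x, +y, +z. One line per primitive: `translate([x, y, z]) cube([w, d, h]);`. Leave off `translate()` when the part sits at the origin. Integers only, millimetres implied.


cube([112, 159, 1421]);


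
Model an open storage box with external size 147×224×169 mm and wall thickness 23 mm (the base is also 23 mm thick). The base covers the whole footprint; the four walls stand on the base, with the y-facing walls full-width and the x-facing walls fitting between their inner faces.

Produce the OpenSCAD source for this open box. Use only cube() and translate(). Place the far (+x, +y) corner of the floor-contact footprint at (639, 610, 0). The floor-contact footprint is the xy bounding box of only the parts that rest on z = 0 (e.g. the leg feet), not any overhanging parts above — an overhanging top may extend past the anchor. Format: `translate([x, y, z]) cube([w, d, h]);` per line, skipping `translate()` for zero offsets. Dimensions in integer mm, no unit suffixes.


translate([492, 386, 0]) cube([147, 224, 23]);
translate([492, 386, 23]) cube([147, 23, 146]);
translate([492, 587, 23]) cube([147, 23, 146]);
translate([492, 409, 23]) cube([23, 178, 146]);
translate([616, 409, 23]) cube([23, 178, 146]);


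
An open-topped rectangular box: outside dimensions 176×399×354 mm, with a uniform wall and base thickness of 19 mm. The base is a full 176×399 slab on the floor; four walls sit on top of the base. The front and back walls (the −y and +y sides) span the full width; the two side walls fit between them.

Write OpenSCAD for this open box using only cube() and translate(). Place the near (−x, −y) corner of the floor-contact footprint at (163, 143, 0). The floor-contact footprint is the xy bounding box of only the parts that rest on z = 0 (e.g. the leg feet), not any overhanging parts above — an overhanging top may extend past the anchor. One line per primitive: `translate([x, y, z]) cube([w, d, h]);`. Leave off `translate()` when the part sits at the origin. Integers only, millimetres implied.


translate([163, 143, 0]) cube([176, 399, 19]);
translate([163, 143, 19]) cube([176, 19, 335]);
translate([163, 523, 19]) cube([176, 19, 335]);
translate([163, 162, 19]) cube([19, 361, 335]);
translate([320, 162, 19]) cube([19, 361, 335]);


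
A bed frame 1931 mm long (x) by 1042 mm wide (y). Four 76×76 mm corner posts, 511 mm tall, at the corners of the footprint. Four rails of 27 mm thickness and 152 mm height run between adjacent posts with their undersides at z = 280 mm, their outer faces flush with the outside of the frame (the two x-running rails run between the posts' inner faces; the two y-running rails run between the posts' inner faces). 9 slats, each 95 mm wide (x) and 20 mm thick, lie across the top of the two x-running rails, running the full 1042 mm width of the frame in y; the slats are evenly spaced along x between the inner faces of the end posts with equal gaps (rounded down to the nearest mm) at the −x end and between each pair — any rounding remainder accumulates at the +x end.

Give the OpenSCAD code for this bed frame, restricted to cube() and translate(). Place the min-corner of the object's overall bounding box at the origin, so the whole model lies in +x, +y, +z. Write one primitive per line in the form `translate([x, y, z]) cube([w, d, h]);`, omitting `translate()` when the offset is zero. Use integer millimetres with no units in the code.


cube([76, 76, 511]);
translate([0, 966, 0]) cube([76, 76, 511]);
translate([1855, 0, 0]) cube([76, 76, 511]);
translate([1855, 966, 0]) cube([76, 76, 511]);
translate([76, 0, 280]) cube([1779, 27, 152]);
translate([76, 1015, 280]) cube([1779, 27, 152]);
translate([0, 76, 280]) cube([27, 890, 152]);
translate([1904, 76, 280]) cube([27, 890, 152]);
translate([168, 0, 432]) cube([95, 1042, 20]);
translate([355, 0, 432]) cube([95, 1042, 20]);
translate([542, 0, 432]) cube([95, 1042, 20]);
translate([729, 0, 432]) cube([95, 1042, 20]);
translate([916, 0, 432]) cube([95, 1042, 20]);
translate([1103, 0, 432]) cube([95, 1042, 20]);
translate([1290, 0, 432]) cube([95, 1042, 20]);
translate([1477, 0, 432]) cube([95, 1042, 20]);
translate([1664, 0, 432]) cube([95, 1042, 20]);


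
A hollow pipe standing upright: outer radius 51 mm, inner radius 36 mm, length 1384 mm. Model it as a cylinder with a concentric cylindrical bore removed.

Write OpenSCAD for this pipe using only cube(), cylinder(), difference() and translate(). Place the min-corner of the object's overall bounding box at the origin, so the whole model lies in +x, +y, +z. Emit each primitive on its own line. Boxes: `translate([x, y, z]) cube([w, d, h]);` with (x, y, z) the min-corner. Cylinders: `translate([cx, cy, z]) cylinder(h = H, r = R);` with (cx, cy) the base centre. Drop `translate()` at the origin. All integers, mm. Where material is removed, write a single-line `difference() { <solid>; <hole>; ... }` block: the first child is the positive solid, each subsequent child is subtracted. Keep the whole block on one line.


difference() { translate([51, 51, 0]) cylinder(h = 1384, r = 51); translate([51, 51, 0]) cylinder(h = 1384, r = 36); }


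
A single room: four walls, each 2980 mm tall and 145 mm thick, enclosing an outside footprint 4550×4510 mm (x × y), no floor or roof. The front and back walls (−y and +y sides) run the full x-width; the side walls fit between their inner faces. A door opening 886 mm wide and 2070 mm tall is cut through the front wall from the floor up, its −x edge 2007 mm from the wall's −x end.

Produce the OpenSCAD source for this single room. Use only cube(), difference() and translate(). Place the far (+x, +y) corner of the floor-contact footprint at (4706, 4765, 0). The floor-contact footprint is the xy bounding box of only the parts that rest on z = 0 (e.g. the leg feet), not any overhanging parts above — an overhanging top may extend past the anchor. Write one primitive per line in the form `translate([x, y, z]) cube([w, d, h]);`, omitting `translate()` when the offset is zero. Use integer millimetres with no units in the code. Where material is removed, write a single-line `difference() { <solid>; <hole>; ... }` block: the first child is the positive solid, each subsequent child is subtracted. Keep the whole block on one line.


difference() { translate([156, 255, 0]) cube([4550, 145, 2980]); translate([2163, 255, 0]) cube([886, 145, 2070]); }
translate([156, 4620, 0]) cube([4550, 145, 2980]);
translate([156, 400, 0]) cube([145, 4220, 2980]);
translate([4561, 400, 0]) cube([145, 4220, 2980]);


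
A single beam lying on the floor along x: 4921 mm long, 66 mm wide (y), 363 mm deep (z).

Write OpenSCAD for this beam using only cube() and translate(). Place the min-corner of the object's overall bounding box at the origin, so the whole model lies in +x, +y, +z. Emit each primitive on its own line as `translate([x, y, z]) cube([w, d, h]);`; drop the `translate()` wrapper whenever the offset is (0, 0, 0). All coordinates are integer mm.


cube([4921, 66, 363]);


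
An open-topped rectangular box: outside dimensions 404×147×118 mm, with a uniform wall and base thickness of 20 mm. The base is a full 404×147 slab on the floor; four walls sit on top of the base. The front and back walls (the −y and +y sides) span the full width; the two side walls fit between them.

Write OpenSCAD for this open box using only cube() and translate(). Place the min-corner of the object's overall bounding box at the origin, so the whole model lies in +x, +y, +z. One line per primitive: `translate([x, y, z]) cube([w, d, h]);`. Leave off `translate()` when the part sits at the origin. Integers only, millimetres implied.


cube([404, 147, 20]);
translate([0, 0, 20]) cube([404, 20, 98]);
translate([0, 127, 20]) cube([404, 20, 98]);
translate([0, 20, 20]) cube([20, 107, 98]);
translate([384, 20, 20]) cube([20, 107, 98]);


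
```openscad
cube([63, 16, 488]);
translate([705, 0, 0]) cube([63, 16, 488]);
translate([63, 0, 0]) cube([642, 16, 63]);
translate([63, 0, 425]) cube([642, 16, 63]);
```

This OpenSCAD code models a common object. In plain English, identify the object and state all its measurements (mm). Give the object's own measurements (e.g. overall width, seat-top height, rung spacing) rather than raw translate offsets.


A rectangular picture frame lying in the x–z plane (depth along y). The opening is 642 mm wide (x) by 362 mm tall (z), surrounded by a border 63 mm wide on all four sides. The frame is 16 mm deep and is made of two full-height vertical stiles with two horizontal rails fitted between them.


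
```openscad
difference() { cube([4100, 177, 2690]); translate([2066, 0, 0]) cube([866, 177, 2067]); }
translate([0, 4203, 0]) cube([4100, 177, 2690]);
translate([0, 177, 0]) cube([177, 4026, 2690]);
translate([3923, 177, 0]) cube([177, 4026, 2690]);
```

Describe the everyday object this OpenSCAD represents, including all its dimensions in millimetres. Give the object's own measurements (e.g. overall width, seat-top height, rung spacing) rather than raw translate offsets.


A single room: four walls, each 2690 mm tall and 177 mm thick, enclosing an outside footprint 4100×4380 mm (x × y), no floor or roof. The front and back walls (−y and +y sides) run the full x-width; the side walls fit between their inner faces. A door opening 866 mm wide and 2067 mm tall is cut through the front wall from the floor up, its −x edge 2066 mm from the wall's −x end.


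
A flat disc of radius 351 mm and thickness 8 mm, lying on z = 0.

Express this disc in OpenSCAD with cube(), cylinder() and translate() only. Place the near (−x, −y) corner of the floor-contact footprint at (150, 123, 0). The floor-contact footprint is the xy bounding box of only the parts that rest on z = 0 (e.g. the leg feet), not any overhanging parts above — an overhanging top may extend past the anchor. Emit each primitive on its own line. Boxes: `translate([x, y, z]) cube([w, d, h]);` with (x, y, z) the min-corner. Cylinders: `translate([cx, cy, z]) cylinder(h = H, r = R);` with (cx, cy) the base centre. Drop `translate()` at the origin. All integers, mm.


translate([501, 474, 0]) cylinder(h = 8, r = 351);


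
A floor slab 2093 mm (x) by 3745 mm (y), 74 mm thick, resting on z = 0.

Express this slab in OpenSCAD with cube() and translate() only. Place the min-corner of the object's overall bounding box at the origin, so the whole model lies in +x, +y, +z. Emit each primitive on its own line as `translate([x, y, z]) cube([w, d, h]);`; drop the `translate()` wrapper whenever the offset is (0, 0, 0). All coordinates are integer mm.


cube([2093, 3745, 74]);


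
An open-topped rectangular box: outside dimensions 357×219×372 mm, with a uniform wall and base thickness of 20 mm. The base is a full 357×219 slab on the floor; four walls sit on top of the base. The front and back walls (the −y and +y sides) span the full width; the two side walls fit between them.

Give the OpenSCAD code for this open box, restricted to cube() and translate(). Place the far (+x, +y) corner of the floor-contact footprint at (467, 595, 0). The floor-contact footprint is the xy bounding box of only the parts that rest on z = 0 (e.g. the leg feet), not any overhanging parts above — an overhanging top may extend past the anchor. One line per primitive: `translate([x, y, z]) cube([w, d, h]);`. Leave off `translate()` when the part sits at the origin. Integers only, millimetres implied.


translate([110, 376, 0]) cube([357, 219, 20]);
translate([110, 376, 20]) cube([357, 20, 352]);
translate([110, 575, 20]) cube([357, 20, 352]);
translate([110, 396, 20]) cube([20, 179, 352]);
translate([447, 396, 20]) cube([20, 179, 352]);


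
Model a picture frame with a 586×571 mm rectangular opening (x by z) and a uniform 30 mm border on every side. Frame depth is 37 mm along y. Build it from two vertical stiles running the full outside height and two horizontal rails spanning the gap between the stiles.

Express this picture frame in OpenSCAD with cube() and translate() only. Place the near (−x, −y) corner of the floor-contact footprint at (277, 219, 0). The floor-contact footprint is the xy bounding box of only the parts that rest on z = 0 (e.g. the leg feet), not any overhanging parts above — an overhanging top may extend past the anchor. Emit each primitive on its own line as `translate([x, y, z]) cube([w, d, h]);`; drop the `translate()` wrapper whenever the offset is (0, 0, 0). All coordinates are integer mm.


translate([277, 219, 0]) cube([30, 37, 631]);
translate([893, 219, 0]) cube([30, 37, 631]);
translate([307, 219, 0]) cube([586, 37, 30]);
translate([307, 219, 601]) cube([586, 37, 30]);


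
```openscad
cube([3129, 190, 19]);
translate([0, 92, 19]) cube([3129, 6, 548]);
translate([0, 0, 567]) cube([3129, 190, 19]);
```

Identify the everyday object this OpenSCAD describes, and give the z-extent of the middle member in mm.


An I-beam. The web height is 548 mm.

Two wide flanges with a thin centred web — an I-beam. Overall 586 mm minus two 19 mm flanges gives a web of 586 − 2·19 = 548 mm.


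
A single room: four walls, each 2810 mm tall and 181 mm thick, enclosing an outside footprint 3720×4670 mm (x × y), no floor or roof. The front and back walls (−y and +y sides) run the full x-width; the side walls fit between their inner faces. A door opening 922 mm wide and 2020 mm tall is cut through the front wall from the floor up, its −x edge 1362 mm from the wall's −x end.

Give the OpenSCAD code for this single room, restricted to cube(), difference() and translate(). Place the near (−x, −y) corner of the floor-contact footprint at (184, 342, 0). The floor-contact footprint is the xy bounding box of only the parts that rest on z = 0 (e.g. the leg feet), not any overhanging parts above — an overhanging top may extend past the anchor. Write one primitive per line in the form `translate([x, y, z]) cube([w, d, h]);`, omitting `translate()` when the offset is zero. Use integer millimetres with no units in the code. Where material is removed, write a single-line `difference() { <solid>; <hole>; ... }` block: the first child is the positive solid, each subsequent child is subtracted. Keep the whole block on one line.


difference() { translate([184, 342, 0]) cube([3720, 181, 2810]); translate([1546, 342, 0]) cube([922, 181, 2020]); }
translate([184, 4831, 0]) cube([3720, 181, 2810]);
translate([184, 523, 0]) cube([181, 4308, 2810]);
translate([3723, 523, 0]) cube([181, 4308, 2810]);


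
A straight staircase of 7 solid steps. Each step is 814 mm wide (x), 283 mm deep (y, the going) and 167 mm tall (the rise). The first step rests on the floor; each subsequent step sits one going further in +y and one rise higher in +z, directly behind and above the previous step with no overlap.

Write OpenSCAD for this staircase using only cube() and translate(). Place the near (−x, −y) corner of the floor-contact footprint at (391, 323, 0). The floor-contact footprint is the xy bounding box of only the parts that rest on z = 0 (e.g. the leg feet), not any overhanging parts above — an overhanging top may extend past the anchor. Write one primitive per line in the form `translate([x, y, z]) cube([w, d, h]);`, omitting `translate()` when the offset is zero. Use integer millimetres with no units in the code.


translate([391, 323, 0]) cube([814, 283, 167]);
translate([391, 606, 167]) cube([814, 283, 167]);
translate([391, 889, 334]) cube([814, 283, 167]);
translate([391, 1172, 501]) cube([814, 283, 167]);
translate([391, 1455, 668]) cube([814, 283, 167]);
translate([391, 1738, 835]) cube([814, 283, 167]);
translate([391, 2021, 1002]) cube([814, 283, 167]);


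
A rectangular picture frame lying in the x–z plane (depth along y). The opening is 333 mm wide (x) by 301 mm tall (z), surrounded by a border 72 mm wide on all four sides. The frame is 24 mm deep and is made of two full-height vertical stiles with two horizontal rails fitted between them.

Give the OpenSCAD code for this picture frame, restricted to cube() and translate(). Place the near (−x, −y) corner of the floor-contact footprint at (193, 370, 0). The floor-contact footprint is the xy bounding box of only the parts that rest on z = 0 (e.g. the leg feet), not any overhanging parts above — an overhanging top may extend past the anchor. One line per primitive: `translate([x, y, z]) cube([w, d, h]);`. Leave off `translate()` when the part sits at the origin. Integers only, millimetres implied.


translate([193, 370, 0]) cube([72, 24, 445]);
translate([598, 370, 0]) cube([72, 24, 445]);
translate([265, 370, 0]) cube([333, 24, 72]);
translate([265, 370, 373]) cube([333, 24, 72]);


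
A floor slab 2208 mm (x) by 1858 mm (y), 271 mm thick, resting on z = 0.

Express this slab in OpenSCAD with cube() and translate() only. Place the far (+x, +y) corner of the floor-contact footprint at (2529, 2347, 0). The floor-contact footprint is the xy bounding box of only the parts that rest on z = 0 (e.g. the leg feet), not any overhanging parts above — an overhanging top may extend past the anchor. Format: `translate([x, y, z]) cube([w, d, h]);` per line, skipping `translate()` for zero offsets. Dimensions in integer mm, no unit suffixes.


translate([321, 489, 0]) cube([2208, 1858, 271]);


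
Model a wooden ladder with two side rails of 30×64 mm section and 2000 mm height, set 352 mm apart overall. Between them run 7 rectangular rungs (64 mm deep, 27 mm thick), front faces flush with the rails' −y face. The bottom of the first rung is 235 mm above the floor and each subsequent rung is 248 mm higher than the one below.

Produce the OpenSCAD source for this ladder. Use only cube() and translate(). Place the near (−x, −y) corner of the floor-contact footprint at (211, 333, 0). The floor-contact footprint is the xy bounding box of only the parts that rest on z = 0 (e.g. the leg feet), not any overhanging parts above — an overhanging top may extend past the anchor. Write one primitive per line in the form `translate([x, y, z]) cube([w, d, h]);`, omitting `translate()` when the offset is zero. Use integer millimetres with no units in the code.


translate([211, 333, 0]) cube([30, 64, 2000]);
translate([533, 333, 0]) cube([30, 64, 2000]);
translate([241, 333, 235]) cube([292, 64, 27]);
translate([241, 333, 483]) cube([292, 64, 27]);
translate([241, 333, 731]) cube([292, 64, 27]);
translate([241, 333, 979]) cube([292, 64, 27]);
translate([241, 333, 1227]) cube([292, 64, 27]);
translate([241, 333, 1475]) cube([292, 64, 27]);
translate([241, 333, 1723]) cube([292, 64, 27]);


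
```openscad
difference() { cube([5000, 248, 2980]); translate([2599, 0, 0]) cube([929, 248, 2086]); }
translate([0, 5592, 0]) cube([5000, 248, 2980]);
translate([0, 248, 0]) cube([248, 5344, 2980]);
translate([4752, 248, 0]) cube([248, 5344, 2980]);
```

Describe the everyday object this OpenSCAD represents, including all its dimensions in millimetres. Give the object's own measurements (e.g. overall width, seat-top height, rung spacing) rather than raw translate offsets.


A single room: four walls, each 2980 mm tall and 248 mm thick, enclosing an outside footprint 5000×5840 mm (x × y), no floor or roof. The front and back walls (−y and +y sides) run the full x-width; the side walls fit between their inner faces. A door opening 929 mm wide and 2086 mm tall is cut through the front wall from the floor up, its −x edge 2599 mm from the wall's −x end.


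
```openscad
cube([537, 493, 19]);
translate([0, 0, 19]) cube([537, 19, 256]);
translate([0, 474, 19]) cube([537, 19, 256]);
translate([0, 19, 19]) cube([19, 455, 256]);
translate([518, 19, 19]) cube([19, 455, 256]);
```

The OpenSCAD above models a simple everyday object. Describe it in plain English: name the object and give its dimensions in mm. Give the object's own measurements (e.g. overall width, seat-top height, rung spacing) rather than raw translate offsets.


An open-topped rectangular box: outside dimensions 537×493×275 mm, with a uniform wall and base thickness of 19 mm. The base is a full 537×493 slab on the floor; four walls sit on top of the base. The front and back walls (the −y and +y sides) span the full width; the two side walls fit between them.


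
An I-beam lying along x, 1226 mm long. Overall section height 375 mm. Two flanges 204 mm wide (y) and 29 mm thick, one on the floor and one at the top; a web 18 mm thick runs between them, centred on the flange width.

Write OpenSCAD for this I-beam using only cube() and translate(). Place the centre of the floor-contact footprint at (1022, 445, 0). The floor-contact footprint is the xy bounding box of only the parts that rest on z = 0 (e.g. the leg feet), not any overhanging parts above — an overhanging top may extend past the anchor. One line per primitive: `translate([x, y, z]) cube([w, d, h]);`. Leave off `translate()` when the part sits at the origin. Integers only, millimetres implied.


translate([409, 343, 0]) cube([1226, 204, 29]);
translate([409, 436, 29]) cube([1226, 18, 317]);
translate([409, 343, 346]) cube([1226, 204, 29]);


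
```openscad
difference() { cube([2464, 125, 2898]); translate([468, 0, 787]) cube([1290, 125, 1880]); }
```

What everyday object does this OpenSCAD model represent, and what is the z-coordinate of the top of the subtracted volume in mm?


A wall with a window opening. The window head height is 2667 mm.

A wall with a rectangular opening subtracted — a window. Sill at z = 787, opening 1880 mm tall, so the head is at 787 + 1880 = 2667 mm.


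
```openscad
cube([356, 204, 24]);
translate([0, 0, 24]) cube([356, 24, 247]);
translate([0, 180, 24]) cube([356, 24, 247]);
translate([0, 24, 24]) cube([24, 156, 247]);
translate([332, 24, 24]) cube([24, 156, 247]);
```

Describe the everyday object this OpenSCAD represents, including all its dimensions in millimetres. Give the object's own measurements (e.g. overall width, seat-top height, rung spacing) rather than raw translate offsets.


An open-topped rectangular box: outside dimensions 356×204×271 mm, with a uniform wall and base thickness of 24 mm. The base is a full 356×204 slab on the floor; four walls sit on top of the base. The front and back walls (the −y and +y sides) span the full width; the two side walls fit between them.


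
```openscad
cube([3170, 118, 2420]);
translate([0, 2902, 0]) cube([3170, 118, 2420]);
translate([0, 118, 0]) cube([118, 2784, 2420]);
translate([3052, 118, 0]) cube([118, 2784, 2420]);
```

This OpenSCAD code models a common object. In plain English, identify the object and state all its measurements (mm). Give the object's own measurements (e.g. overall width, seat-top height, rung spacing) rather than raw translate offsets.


The wall frame of a small rectangular building: four walls, each 2420 mm tall and 118 mm thick, enclosing a footprint 3170 mm (x) by 3020 mm (y) outside-to-outside, with no floor or roof. The front and back walls (the −y and +y sides) span the full width; the two side walls fit between them.


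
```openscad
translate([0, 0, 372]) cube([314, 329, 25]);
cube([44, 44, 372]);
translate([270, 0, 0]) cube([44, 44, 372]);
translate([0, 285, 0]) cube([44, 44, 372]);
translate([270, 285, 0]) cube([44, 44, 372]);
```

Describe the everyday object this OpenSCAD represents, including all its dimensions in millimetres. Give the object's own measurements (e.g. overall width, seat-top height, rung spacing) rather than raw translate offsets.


A four-legged stool. The seat is a 314×329×25 mm slab whose top surface is at z = 397 mm; four square legs, each 44×44 mm in cross-section, run from the floor (z = 0) to the underside of the seat, each flush with a corner of the seat.


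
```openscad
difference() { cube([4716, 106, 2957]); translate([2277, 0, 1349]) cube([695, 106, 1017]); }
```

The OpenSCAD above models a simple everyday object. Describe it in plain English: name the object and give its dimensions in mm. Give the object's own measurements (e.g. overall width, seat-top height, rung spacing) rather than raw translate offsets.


A wall 4716 mm long (x), 106 mm thick (y), 2957 mm tall, with a rectangular window opening cut through it. The opening is 695 mm wide and 1017 mm tall; its sill is at z = 1349 mm and its near (−x) edge is 2277 mm from the wall's −x end. The opening passes through the full wall thickness.


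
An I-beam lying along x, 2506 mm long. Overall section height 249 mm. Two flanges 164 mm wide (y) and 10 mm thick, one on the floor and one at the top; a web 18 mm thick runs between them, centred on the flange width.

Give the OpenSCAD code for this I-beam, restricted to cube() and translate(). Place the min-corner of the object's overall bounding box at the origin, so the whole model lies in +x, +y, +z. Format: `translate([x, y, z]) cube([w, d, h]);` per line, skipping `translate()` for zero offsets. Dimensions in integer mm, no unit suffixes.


cube([2506, 164, 10]);
translate([0, 73, 10]) cube([2506, 18, 229]);
translate([0, 0, 239]) cube([2506, 164, 10]);


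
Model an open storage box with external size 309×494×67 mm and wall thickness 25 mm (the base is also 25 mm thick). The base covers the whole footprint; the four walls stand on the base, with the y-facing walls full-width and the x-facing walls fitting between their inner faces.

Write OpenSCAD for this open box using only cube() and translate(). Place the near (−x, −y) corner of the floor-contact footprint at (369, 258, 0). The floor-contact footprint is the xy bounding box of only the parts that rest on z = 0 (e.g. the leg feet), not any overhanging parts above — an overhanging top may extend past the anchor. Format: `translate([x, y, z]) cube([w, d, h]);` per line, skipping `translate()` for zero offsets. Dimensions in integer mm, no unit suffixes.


translate([369, 258, 0]) cube([309, 494, 25]);
translate([369, 258, 25]) cube([309, 25, 42]);
translate([369, 727, 25]) cube([309, 25, 42]);
translate([369, 283, 25]) cube([25, 444, 42]);
translate([653, 283, 25]) cube([25, 444, 42]);


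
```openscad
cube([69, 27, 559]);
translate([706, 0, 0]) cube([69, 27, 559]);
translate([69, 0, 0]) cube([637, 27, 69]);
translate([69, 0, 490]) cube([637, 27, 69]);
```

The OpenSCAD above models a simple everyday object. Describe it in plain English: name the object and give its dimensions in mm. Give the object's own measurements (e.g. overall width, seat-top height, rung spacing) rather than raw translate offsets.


A rectangular picture frame lying in the x–z plane (depth along y). The opening is 637 mm wide (x) by 421 mm tall (z), surrounded by a border 69 mm wide on all four sides. The frame is 27 mm deep and is made of two full-height vertical stiles with two horizontal rails fitted between them.
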